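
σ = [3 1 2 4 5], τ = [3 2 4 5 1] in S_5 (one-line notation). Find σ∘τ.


σ∘τ: apply τ first, then σ
1 →τ 3 →σ 2
2 →τ 2 →σ 1
3 →τ 4 →σ 4
4 →τ 5 →σ 5
5 →τ 1 →σ 3

σ∘τ = [2 1 4 5 3]


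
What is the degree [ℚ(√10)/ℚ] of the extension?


√10 has minimal polynomial x² - 10 (irreducible over ℚ since 10 is squarefree)

[ℚ(√10)/ℚ] = 2


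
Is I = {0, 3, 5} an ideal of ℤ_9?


Check ideal conditions for I = {0, 3, 5} in ℤ_9:
(1) I is an additive subgroup? No
(2) For r ∈ ℤ_9 and a ∈ I: r·a ∈ I? No  [counterexample: r=2, a=3, r·a mod 9 = 6 ∉ I]

No, I is not an ideal of ℤ_9


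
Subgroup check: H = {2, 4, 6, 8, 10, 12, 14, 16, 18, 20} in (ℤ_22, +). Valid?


Subgroup test for H = {2, 4, 6, 8, 10, 12, 14, 16, 18, 20} in (ℤ_22, +):
(1) 0 ∈ H? No
(2) Closure: for all a,b ∈ H, (a+b) mod 22 ∈ H? No  [counterexample: 2 + 20 = 0 ∉ H]
(3) Inverses: for all a ∈ H, -a mod 22 ∈ H? Yes

No, H is not a subgroup of ℤ_22


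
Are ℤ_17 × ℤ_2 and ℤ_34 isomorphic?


Comparing ℤ_17 × ℤ_2 and ℤ_34:
gcd(17,2) = 1, so ℤ_17 × ℤ_2 ≅ ℤ_34 (CRT)

Yes, ℤ_17 × ℤ_2 ≅ ℤ_34


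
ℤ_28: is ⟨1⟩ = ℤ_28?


g generates ℤ_n iff gcd(g, n) = 1
gcd(1, 28) = 1
Since gcd = 1, 1 is a generator.

Yes, 1 generates ℤ_28


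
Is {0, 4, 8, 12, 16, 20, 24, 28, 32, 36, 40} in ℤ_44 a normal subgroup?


H = {0, 4, 8, 12, 16, 20, 24, 28, 32, 36, 40} in ℤ_44
ℤ_44 is abelian; every subgroup of an abelian group is normal

Yes, normal subgroup


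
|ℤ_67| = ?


ℤ_n has n elements.

|ℤ_67| = 67


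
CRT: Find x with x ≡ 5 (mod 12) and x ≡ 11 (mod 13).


m₁ = 12, m₂ = 13, gcd = 1, so CRT applies. M = m₁·m₂ = 156
Let M₁ = M/m₁ = 13, M₂ = M/m₂ = 12
Find y₁ ≡ M₁⁻¹ (mod m₁): 13⁻¹ ≡ 1 (mod 12)
Find y₂ ≡ M₂⁻¹ (mod m₂): 12⁻¹ ≡ 12 (mod 13)
x = a₁·M₁·y₁ + a₂·M₂·y₂ = 5·13·1 + 11·12·12 = 1649
Reduce mod 156: x ≡ 89
Check: 89 mod 12 = 5 ✓, 89 mod 13 = 11 ✓

x ≡ 89 (mod 156)


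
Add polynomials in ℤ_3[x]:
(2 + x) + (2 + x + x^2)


Add coefficients mod 3:
x^0: 2 + 2 = 1 (mod 3)
x^1: 1 + 1 = 2 (mod 3)
x^2: 0 + 1 = 1 (mod 3)
Result: 1 + 2x + x^2

f + g = 1 + 2x + x^2


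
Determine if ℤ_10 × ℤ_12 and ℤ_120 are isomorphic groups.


Comparing ℤ_10 × ℤ_12 and ℤ_120:
gcd(10,12) = 2 ≠ 1. Max element order in ℤ_10×ℤ_12 is lcm(10,12) = 60 < 120, so it has no element of order 120

No, ℤ_10 × ℤ_12 ≇ ℤ_120


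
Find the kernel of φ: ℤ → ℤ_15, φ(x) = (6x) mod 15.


Kernel = preimage of identity
ker(φ) = {x ∈ ℤ : 6x ≡ 0 (mod 15)}. gcd(6,15) = 3, so 6x ≡ 0 (mod 15) ⟺ x ≡ 0 (mod 15/3 = 5). Hence ker(φ) = 5ℤ

ker(φ) = 5ℤ


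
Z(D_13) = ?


Z(G) = {g ∈ G | gx = xg for all x ∈ G}
For odd n, Z(D_n) = {e}: no nontrivial rotation commutes with all reflections

Z(D_13) = {e}


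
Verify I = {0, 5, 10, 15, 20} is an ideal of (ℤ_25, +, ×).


Check ideal conditions for I = {0, 5, 10, 15, 20} in ℤ_25:
(1) I is an additive subgroup? Yes
(2) For r ∈ ℤ_25 and a ∈ I: r·a ∈ I? Yes

Yes, I is an ideal of ℤ_25


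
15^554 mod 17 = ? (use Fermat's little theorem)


Fermat's little theorem: if p is prime and gcd(a,p)=1, then a^(p-1) ≡ 1 (mod p)
p = 17 is prime, gcd(15,17) = 1
Reduce exponent: 554 mod 16 = 10
So 15^554 ≡ 15^10 (mod 17)
15^10 mod 17 = 4

15^554 ≡ 4 (mod 17)


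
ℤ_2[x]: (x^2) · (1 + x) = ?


Expand and collect like terms; reduce coefficients mod 2:
x^0: 0·1 = 0 ≡ 0 (mod 2)
x^1: 0·1 + 0·1 = 0 ≡ 0 (mod 2)
x^2: 0·1 + 1·1 = 1 ≡ 1 (mod 2)
x^3: 1·1 = 1 ≡ 1 (mod 2)
Result: x^2 + x^3

f · g = x^2 + x^3


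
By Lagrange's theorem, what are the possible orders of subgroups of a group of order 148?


Lagrange's theorem: |H| divides |G|
|G| = 148
Divisors of 148: 1, 2, 4, 37, 74, 148

Possible subgroup orders: {1, 2, 4, 37, 74, 148}


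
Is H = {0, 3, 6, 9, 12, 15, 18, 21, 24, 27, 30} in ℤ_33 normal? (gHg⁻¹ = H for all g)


H = {0, 3, 6, 9, 12, 15, 18, 21, 24, 27, 30} in ℤ_33
ℤ_33 is abelian; every subgroup of an abelian group is normal

Yes, normal subgroup


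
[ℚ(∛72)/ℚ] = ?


∛72 has minimal polynomial x³ - 72 (irreducible over ℚ since 72 is not a perfect cube)

[ℚ(∛72)/ℚ] = 3


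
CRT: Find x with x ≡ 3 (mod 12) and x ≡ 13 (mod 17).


m₁ = 12, m₂ = 17, gcd = 1, so CRT applies. M = m₁·m₂ = 204
Let M₁ = M/m₁ = 17, M₂ = M/m₂ = 12
Find y₁ ≡ M₁⁻¹ (mod m₁): 17⁻¹ ≡ 5 (mod 12)
Find y₂ ≡ M₂⁻¹ (mod m₂): 12⁻¹ ≡ 10 (mod 17)
x = a₁·M₁·y₁ + a₂·M₂·y₂ = 3·17·5 + 13·12·10 = 1815
Reduce mod 204: x ≡ 183
Check: 183 mod 12 = 3 ✓, 183 mod 17 = 13 ✓

x ≡ 183 (mod 204)


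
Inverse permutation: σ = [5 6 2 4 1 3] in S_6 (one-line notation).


To find σ⁻¹, swap domain and range:
σ(1) = 5 → σ⁻¹(5) = 1
σ(2) = 6 → σ⁻¹(6) = 2
σ(3) = 2 → σ⁻¹(2) = 3
σ(4) = 4 → σ⁻¹(4) = 4
σ(5) = 1 → σ⁻¹(1) = 5
σ(6) = 3 → σ⁻¹(3) = 6

σ⁻¹ = [5 3 6 4 1 2]


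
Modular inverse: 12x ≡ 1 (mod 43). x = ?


Use the extended Euclidean algorithm to write 1 = 12·s + 43·t; then s mod 43 is the inverse.
Euclidean algorithm:
  12 = 0·43 + 12
  43 = 3·12 + 7
  12 = 1·7 + 5
  7 = 1·5 + 2
  5 = 2·2 + 1
  2 = 2·1 + 0
gcd(12,43) = 1
Back-substitution gives: 12·(18) + 43·(-5) = 1
So 12⁻¹ ≡ 18 ≡ 18 (mod 43)
Check: 12 × 18 = 216 ≡ 1 (mod 43) ✓

12⁻¹ ≡ 18 (mod 43)


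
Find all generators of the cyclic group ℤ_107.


g generates ℤ_n iff gcd(g,n) = 1
Prime factors of 107: 107
Generators are g ∈ {1,...,106} not divisible by any of these primes.
Generators: {1, 2, 3, 4, 5, 6, 7, 8, 9, 10, 11, 12, 13, 14, 15, 16, 17, 18, 19, 20, 21, 22, 23, 24, 25, 26, 27, 28, 29, 30, 31, 32, 33, 34, 35, 36, 37, 38, 39, 40, 41, 42, 43, 44, 45, 46, 47, 48, 49, 50, 51, 52, 53, 54, 55, 56, 57, 58, 59, 60, 61, 62, 63, 64, 65, 66, 67, 68, 69, 70, 71, 72, 73, 74, 75, 76, 77, 78, 79, 80, 81, 82, 83, 84, 85, 86, 87, 88, 89, 90, 91, 92, 93, 94, 95, 96, 97, 98, 99, 100, 101, 102, 103, 104, 105, 106}
Number of generators = φ(107) = 106

Generators of ℤ_107 = {1, 2, 3, 4, 5, 6, 7, 8, 9, 10, 11, 12, 13, 14, 15, 16, 17, 18, 19, 20, 21, 22, 23, 24, 25, 26, 27, 28, 29, 30, 31, 32, 33, 34, 35, 36, 37, 38, 39, 40, 41, 42, 43, 44, 45, 46, 47, 48, 49, 50, 51, 52, 53, 54, 55, 56, 57, 58, 59, 60, 61, 62, 63, 64, 65, 66, 67, 68, 69, 70, 71, 72, 73, 74, 75, 76, 77, 78, 79, 80, 81, 82, 83, 84, 85, 86, 87, 88, 89, 90, 91, 92, 93, 94, 95, 96, 97, 98, 99, 100, 101, 102, 103, 104, 105, 106}


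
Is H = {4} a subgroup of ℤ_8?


Subgroup test for H = {4} in (ℤ_8, +):
(1) 0 ∈ H? No
(2) Closure: for all a,b ∈ H, (a+b) mod 8 ∈ H? No  [counterexample: 4 + 4 = 0 ∉ H]
(3) Inverses: for all a ∈ H, -a mod 8 ∈ H? Yes

No, H is not a subgroup of ℤ_8


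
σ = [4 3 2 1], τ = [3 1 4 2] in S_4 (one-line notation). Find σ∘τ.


σ∘τ: apply τ first, then σ
1 →τ 3 →σ 2
2 →τ 1 →σ 4
3 →τ 4 →σ 1
4 →τ 2 →σ 3

σ∘τ = [2 4 1 3]


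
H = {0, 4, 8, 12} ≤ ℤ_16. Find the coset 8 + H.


8 + H = {8 + h (mod 16) : h ∈ H}
8+0=8, 8+4=12, 8+8=0, 8+12=4
8 + H = {0, 4, 8, 12} = 0 + H

8 + H = {0, 4, 8, 12}


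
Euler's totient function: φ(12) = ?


φ(n) = count of k ∈ {1,...,n} with gcd(k,n)=1
Coprimes to 12: {1, 5, 7, 11}
Count: 4

φ(12) = 4


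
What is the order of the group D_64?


|D_n| = 2n (n rotations and n reflections)
|D_64| = 2×64 = 128

|D_64| = 128


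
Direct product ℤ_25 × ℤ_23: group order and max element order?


|ℤ_25 × ℤ_23| = 25 × 23 = 575
Max element order = lcm(25,23) = 575
Cyclic? Yes (gcd=1)

|ℤ_25×ℤ_23| = 575, max element order = 575


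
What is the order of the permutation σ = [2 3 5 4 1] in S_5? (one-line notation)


Cycle decomposition: (1 2 3 5)
Cycle lengths: 4
Order = lcm(4) = 4

ord(σ) = 4


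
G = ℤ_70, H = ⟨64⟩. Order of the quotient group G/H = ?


|⟨64⟩| = n / gcd(64, 70) = 70 / 2 = 35
H is normal (ℤ_70 is abelian).
|G/H| = |G| / |H| = 70 / 35 = 2

|G/H| = 2


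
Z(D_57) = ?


Z(G) = {g ∈ G | gx = xg for all x ∈ G}
For odd n, Z(D_n) = {e}: no nontrivial rotation commutes with all reflections

Z(D_57) = {e}


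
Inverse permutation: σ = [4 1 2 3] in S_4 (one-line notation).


To find σ⁻¹, swap domain and range:
σ(1) = 4 → σ⁻¹(4) = 1
σ(2) = 1 → σ⁻¹(1) = 2
σ(3) = 2 → σ⁻¹(2) = 3
σ(4) = 3 → σ⁻¹(3) = 4

σ⁻¹ = [2 3 4 1]


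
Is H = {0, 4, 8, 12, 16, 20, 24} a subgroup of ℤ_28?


Subgroup test for H = {0, 4, 8, 12, 16, 20, 24} in (ℤ_28, +):
(1) 0 ∈ H? Yes
(2) Closure: for all a,b ∈ H, (a+b) mod 28 ∈ H? Yes
(3) Inverses: for all a ∈ H, -a mod 28 ∈ H? Yes

Yes, H is a subgroup of ℤ_28


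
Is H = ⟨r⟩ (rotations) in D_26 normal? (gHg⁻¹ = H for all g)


H = ⟨r⟩ (rotations) in D_26
The rotation subgroup ⟨r⟩ has index 2 in D_26, so it is normal

Yes, normal subgroup


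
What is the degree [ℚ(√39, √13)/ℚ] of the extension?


[ℚ(√39,√13):ℚ] = [ℚ(√39,√13):ℚ(√39)]·[ℚ(√39):ℚ] = 2·2 = 4

[ℚ(√39, √13)/ℚ] = 4


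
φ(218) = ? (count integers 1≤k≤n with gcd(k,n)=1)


Factor n: 218 = 2 × 109
φ(n) = n · ∏(1 - 1/p) over distinct primes p | n
φ(218) = 218 · (1 - 1/2) · (1 - 1/109) = 108

φ(218) = 108


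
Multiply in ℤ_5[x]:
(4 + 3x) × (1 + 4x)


Expand and collect like terms; reduce coefficients mod 5:
x^0: 4·1 = 4 ≡ 4 (mod 5)
x^1: 4·4 + 3·1 = 19 ≡ 4 (mod 5)
x^2: 3·4 = 12 ≡ 2 (mod 5)
Result: 4 + 4x + 2x^2

f · g = 4 + 4x + 2x^2


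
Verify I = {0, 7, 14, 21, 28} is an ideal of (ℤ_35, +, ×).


Check ideal conditions for I = {0, 7, 14, 21, 28} in ℤ_35:
(1) I is an additive subgroup? Yes
(2) For r ∈ ℤ_35 and a ∈ I: r·a ∈ I? Yes

Yes, I is an ideal of ℤ_35


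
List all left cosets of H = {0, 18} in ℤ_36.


H = {0, 18}, |H| = 2
Number of cosets = |G|/|H| = 36/2 = 18
0 + H = {0, 18}
1 + H = {1, 19}
2 + H = {2, 20}
3 + H = {3, 21}
4 + H = {4, 22}
5 + H = {5, 23}
6 + H = {6, 24}
7 + H = {7, 25}
8 + H = {8, 26}
9 + H = {9, 27}
10 + H = {10, 28}
11 + H = {11, 29}
12 + H = {12, 30}
13 + H = {13, 31}
14 + H = {14, 32}
15 + H = {15, 33}
16 + H = {16, 34}
17 + H = {17, 35}

Cosets: 0+H={0,18}; 1+H={1,19}; 2+H={2,20}; 3+H={3,21}; 4+H={4,22}; 5+H={5,23}; 6+H={6,24}; 7+H={7,25}; 8+H={8,26}; 9+H={9,27}; 10+H={10,28}; 11+H={11,29}; 12+H={12,30}; 13+H={13,31}; 14+H={14,32}; 15+H={15,33}; 16+H={16,34}; 17+H={17,35}


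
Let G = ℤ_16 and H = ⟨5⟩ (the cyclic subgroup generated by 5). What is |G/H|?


|⟨5⟩| = n / gcd(5, 16) = 16 / 1 = 16
H is normal (ℤ_16 is abelian).
|G/H| = |G| / |H| = 16 / 16 = 1

|G/H| = 1


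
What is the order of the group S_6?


|S_n| = n! (number of permutations of n symbols)
|S_6| = 6! = 720

|S_6| = 720


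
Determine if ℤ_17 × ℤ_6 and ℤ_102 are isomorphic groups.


Comparing ℤ_17 × ℤ_6 and ℤ_102:
gcd(17,6) = 1, so ℤ_17 × ℤ_6 ≅ ℤ_102 (CRT)

Yes, ℤ_17 × ℤ_6 ≅ ℤ_102


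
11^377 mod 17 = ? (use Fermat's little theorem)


Fermat's little theorem: if p is prime and gcd(a,p)=1, then a^(p-1) ≡ 1 (mod p)
p = 17 is prime, gcd(11,17) = 1
Reduce exponent: 377 mod 16 = 9
So 11^377 ≡ 11^9 (mod 17)
11^9 mod 17 = 6

11^377 ≡ 6 (mod 17)


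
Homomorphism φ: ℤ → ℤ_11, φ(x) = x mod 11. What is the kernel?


Kernel = preimage of identity
ker(φ) = {x ∈ ℤ : x ≡ 0 (mod 11)} = 11ℤ = {0, ±11, ±22, ...}

ker(φ) = 11ℤ


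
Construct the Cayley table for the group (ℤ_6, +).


Elements: {0, 1, 2, 3, 4, 5}
Operation: addition mod 6
Entry (a, b) = (a + b) mod 6

Cayley table:
  | 0 | 1 | 2 | 3 | 4 | 5
0 | 0 | 1 | 2 | 3 | 4 | 5
1 | 1 | 2 | 3 | 4 | 5 | 0
2 | 2 | 3 | 4 | 5 | 0 | 1
3 | 3 | 4 | 5 | 0 | 1 | 2
4 | 4 | 5 | 0 | 1 | 2 | 3
5 | 5 | 0 | 1 | 2 | 3 | 4


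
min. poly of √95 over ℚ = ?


√95 satisfies x² - 95 = 0, irreducible over ℚ since 95 is squarefree

Minimal polynomial: x² - 95


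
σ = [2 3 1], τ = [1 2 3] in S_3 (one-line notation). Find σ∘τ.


σ∘τ: apply τ first, then σ
1 →τ 1 →σ 2
2 →τ 2 →σ 3
3 →τ 3 →σ 1

σ∘τ = [2 3 1]


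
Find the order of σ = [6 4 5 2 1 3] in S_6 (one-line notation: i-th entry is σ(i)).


Cycle decomposition: (1 6 3 5) (2 4)
Cycle lengths: 4, 2
Order = lcm(4, 2) = 4

ord(σ) = 4


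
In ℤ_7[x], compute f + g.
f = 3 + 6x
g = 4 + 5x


Add coefficients mod 7:
x^0: 3 + 4 = 0 (mod 7)
x^1: 6 + 5 = 4 (mod 7)
Result: 4x

f + g = 4x


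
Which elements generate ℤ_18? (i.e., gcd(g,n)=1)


g generates ℤ_n iff gcd(g,n) = 1
Prime factors of 18: 2, 3
Generators are g ∈ {1,...,17} not divisible by any of these primes.
Generators: {1, 5, 7, 11, 13, 17}
Number of generators = φ(18) = 6

Generators of ℤ_18 = {1, 5, 7, 11, 13, 17}


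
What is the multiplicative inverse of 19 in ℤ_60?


Use the extended Euclidean algorithm to write 1 = 19·s + 60·t; then s mod 60 is the inverse.
Euclidean algorithm:
  19 = 0·60 + 19
  60 = 3·19 + 3
  19 = 6·3 + 1
  3 = 3·1 + 0
gcd(19,60) = 1
Back-substitution gives: 19·(19) + 60·(-6) = 1
So 19⁻¹ ≡ 19 ≡ 19 (mod 60)
Check: 19 × 19 = 361 ≡ 1 (mod 60) ✓

19⁻¹ ≡ 19 (mod 60)


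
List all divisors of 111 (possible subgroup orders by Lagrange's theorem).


Lagrange's theorem: |H| divides |G|
|G| = 111
Divisors of 111: 1, 3, 37, 111

Possible subgroup orders: {1, 3, 37, 111}


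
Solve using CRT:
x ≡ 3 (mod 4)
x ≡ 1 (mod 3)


m₁ = 4, m₂ = 3, gcd = 1, so CRT applies. M = m₁·m₂ = 12
Let M₁ = M/m₁ = 3, M₂ = M/m₂ = 4
Find y₁ ≡ M₁⁻¹ (mod m₁): 3⁻¹ ≡ 3 (mod 4)
Find y₂ ≡ M₂⁻¹ (mod m₂): 4⁻¹ ≡ 1 (mod 3)
x = a₁·M₁·y₁ + a₂·M₂·y₂ = 3·3·3 + 1·4·1 = 31
Reduce mod 12: x ≡ 7
Check: 7 mod 4 = 3 ✓, 7 mod 3 = 1 ✓

x ≡ 7 (mod 12)


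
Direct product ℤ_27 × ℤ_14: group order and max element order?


|ℤ_27 × ℤ_14| = 27 × 14 = 378
Max element order = lcm(27,14) = 378
Cyclic? Yes (gcd=1)

|ℤ_27×ℤ_14| = 378, max element order = 378


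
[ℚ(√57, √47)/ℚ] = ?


[ℚ(√57,√47):ℚ] = [ℚ(√57,√47):ℚ(√57)]·[ℚ(√57):ℚ] = 2·2 = 4

[ℚ(√57, √47)/ℚ] = 4


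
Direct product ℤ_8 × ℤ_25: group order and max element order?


|ℤ_8 × ℤ_25| = 8 × 25 = 200
Max element order = lcm(8,25) = 200
Cyclic? Yes (gcd=1)

|ℤ_8×ℤ_25| = 200, max element order = 200


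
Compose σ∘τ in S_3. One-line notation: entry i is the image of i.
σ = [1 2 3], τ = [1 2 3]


σ∘τ: apply τ first, then σ
1 →τ 1 →σ 1
2 →τ 2 →σ 2
3 →τ 3 →σ 3

σ∘τ = [1 2 3]


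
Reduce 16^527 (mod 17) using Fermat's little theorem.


Fermat's little theorem: if p is prime and gcd(a,p)=1, then a^(p-1) ≡ 1 (mod p)
p = 17 is prime, gcd(16,17) = 1
Reduce exponent: 527 mod 16 = 15
So 16^527 ≡ 16^15 (mod 17)
16^15 mod 17 = 16

16^527 ≡ 16 (mod 17)


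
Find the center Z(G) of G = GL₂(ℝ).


Z(G) = {g ∈ G | gx = xg for all x ∈ G}
Only scalar multiples of the identity commute with all invertible matrices

Z(GL₂(ℝ)) = {aI : a ∈ ℝ, a ≠ 0}


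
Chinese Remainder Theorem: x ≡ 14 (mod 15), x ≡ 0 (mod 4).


m₁ = 15, m₂ = 4, gcd = 1, so CRT applies. M = m₁·m₂ = 60
Let M₁ = M/m₁ = 4, M₂ = M/m₂ = 15
Find y₁ ≡ M₁⁻¹ (mod m₁): 4⁻¹ ≡ 4 (mod 15)
Find y₂ ≡ M₂⁻¹ (mod m₂): 15⁻¹ ≡ 3 (mod 4)
x = a₁·M₁·y₁ + a₂·M₂·y₂ = 14·4·4 + 0·15·3 = 224
Reduce mod 60: x ≡ 44
Check: 44 mod 15 = 14 ✓, 44 mod 4 = 0 ✓

x ≡ 44 (mod 60)


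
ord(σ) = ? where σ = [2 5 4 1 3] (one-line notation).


Cycle decomposition: (1 2 5 3 4)
Cycle lengths: 5
Order = lcm(5) = 5

ord(σ) = 5


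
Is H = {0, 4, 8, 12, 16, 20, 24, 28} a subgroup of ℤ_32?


Subgroup test for H = {0, 4, 8, 12, 16, 20, 24, 28} in (ℤ_32, +):
(1) 0 ∈ H? Yes
(2) Closure: for all a,b ∈ H, (a+b) mod 32 ∈ H? Yes
(3) Inverses: for all a ∈ H, -a mod 32 ∈ H? Yes

Yes, H is a subgroup of ℤ_32


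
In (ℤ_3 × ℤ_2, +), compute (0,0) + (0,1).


Operation: componentwise addition mod (3, 2)
(0,0) + (0,1) = ((a₁+b₁) mod 3, (a₂+b₂) mod 2) with a = (0,0), b = (0,1)

(0,0) + (0,1) = (0,1)


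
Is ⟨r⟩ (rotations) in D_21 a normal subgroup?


H = ⟨r⟩ (rotations) in D_21
The rotation subgroup ⟨r⟩ has index 2 in D_21, so it is normal

Yes, normal subgroup


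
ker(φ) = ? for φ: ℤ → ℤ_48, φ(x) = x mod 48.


Kernel = preimage of identity
ker(φ) = {x ∈ ℤ : x ≡ 0 (mod 48)} = 48ℤ = {0, ±48, ±96, ...}

ker(φ) = 48ℤ


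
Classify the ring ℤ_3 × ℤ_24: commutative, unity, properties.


Direct product ring; commutative with unity (1,1); but (1,0)·(0,1) = (0,0) gives zero divisors, so not an integral domain
Commutative: Yes
Integral domain: No
Has unity: Yes

ℤ_3 × ℤ_24: Commutative=Yes, Unity=Yes


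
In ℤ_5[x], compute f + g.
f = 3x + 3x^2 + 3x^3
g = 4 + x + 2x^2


Add coefficients mod 5:
x^0: 0 + 4 = 4 (mod 5)
x^1: 3 + 1 = 4 (mod 5)
x^2: 3 + 2 = 0 (mod 5)
x^3: 3 + 0 = 3 (mod 5)
Result: 4 + 4x + 3x^3

f + g = 4 + 4x + 3x^3


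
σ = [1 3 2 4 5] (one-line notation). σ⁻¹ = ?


To find σ⁻¹, swap domain and range:
σ(1) = 1 → σ⁻¹(1) = 1
σ(2) = 3 → σ⁻¹(3) = 2
σ(3) = 2 → σ⁻¹(2) = 3
σ(4) = 4 → σ⁻¹(4) = 4
σ(5) = 5 → σ⁻¹(5) = 5

σ⁻¹ = [1 3 2 4 5]


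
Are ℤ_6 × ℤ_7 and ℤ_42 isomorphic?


Comparing ℤ_6 × ℤ_7 and ℤ_42:
gcd(6,7) = 1, so ℤ_6 × ℤ_7 ≅ ℤ_42 (CRT)

Yes, ℤ_6 × ℤ_7 ≅ ℤ_42


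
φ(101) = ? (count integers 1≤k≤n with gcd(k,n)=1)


Factor n: 101 = 101
φ(n) = n · ∏(1 - 1/p) over distinct primes p | n
φ(101) = 101 · (1 - 1/101) = 100

φ(101) = 100


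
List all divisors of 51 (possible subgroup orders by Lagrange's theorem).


Lagrange's theorem: |H| divides |G|
|G| = 51
Divisors of 51: 1, 3, 17, 51

Possible subgroup orders: {1, 3, 17, 51}


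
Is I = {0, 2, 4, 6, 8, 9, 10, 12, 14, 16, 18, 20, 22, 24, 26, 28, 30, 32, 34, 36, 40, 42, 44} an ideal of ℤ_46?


Check ideal conditions for I = {0, 2, 4, 6, 8, 9, 10, 12, 14, 16, 18, 20, 22, 24, 26, 28, 30, 32, 34, 36, 40, 42, 44} in ℤ_46:
(1) I is an additive subgroup? No
(2) For r ∈ ℤ_46 and a ∈ I: r·a ∈ I? No  [counterexample: r=2, a=42, r·a mod 46 = 38 ∉ I]

No, I is not an ideal of ℤ_46


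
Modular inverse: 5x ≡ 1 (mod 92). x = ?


Use the extended Euclidean algorithm to write 1 = 5·s + 92·t; then s mod 92 is the inverse.
Euclidean algorithm:
  5 = 0·92 + 5
  92 = 18·5 + 2
  5 = 2·2 + 1
  2 = 2·1 + 0
gcd(5,92) = 1
Back-substitution gives: 5·(37) + 92·(-2) = 1
So 5⁻¹ ≡ 37 ≡ 37 (mod 92)
Check: 5 × 37 = 185 ≡ 1 (mod 92) ✓

5⁻¹ ≡ 37 (mod 92)


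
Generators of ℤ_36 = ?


g generates ℤ_n iff gcd(g,n) = 1
Prime factors of 36: 2, 3
Generators are g ∈ {1,...,35} not divisible by any of these primes.
Generators: {1, 5, 7, 11, 13, 17, 19, 23, 25, 29, 31, 35}
Number of generators = φ(36) = 12

Generators of ℤ_36 = {1, 5, 7, 11, 13, 17, 19, 23, 25, 29, 31, 35}


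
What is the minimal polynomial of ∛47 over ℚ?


∛47 satisfies x³ - 47 = 0, irreducible over ℚ (no rational root; 47 is not a perfect cube)

Minimal polynomial: x³ - 47


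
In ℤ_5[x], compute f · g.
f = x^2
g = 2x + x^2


Expand and collect like terms; reduce coefficients mod 5:
x^0: 0·0 = 0 ≡ 0 (mod 5)
x^1: 0·2 + 0·0 = 0 ≡ 0 (mod 5)
x^2: 0·1 + 0·2 + 1·0 = 0 ≡ 0 (mod 5)
x^3: 0·1 + 1·2 = 2 ≡ 2 (mod 5)
x^4: 1·1 = 1 ≡ 1 (mod 5)
Result: 2x^3 + x^4

f · g = 2x^3 + x^4


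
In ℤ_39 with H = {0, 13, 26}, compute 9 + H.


9 + H = {9 + h (mod 39) : h ∈ H}
9+0=9, 9+13=22, 9+26=35

9 + H = {9, 22, 35}


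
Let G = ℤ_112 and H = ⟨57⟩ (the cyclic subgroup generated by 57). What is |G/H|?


|⟨57⟩| = n / gcd(57, 112) = 112 / 1 = 112
H is normal (ℤ_112 is abelian).
|G/H| = |G| / |H| = 112 / 112 = 1

|G/H| = 1


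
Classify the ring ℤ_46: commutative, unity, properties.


ℤ_46 is a commutative ring with unity 1; 46 = 2×23 is composite, so 2·23 ≡ 0 gives zero divisors (not an integral domain)
Commutative: Yes
Integral domain: No
Has unity: Yes

ℤ_46: Commutative=Yes, Unity=Yes


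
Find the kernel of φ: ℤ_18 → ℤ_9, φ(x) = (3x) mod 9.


Kernel = preimage of identity
ker(φ) = {x ∈ ℤ_18 : 3x ≡ 0 (mod 9)}. Since 9 | 18, φ is well-defined. The kernel is the cyclic subgroup ⟨3⟩ of ℤ_18 (order 6), i.e. {0, 3, 6, 9, 12, 15}

ker(φ) = {0, 3, 6, 9, 12, 15}


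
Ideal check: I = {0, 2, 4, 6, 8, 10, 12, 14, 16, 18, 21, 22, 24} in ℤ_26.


Check ideal conditions for I = {0, 2, 4, 6, 8, 10, 12, 14, 16, 18, 21, 22, 24} in ℤ_26:
(1) I is an additive subgroup? No
(2) For r ∈ ℤ_26 and a ∈ I: r·a ∈ I? No  [counterexample: r=2, a=10, r·a mod 26 = 20 ∉ I]

No, I is not an ideal of ℤ_26


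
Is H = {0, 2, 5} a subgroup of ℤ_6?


Subgroup test for H = {0, 2, 5} in (ℤ_6, +):
(1) 0 ∈ H? Yes
(2) Closure: for all a,b ∈ H, (a+b) mod 6 ∈ H? No  [counterexample: 2 + 2 = 4 ∉ H]
(3) Inverses: for all a ∈ H, -a mod 6 ∈ H? No

No, H is not a subgroup of ℤ_6


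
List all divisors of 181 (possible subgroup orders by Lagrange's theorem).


Lagrange's theorem: |H| divides |G|
|G| = 181
Divisors of 181: 1, 181

Possible subgroup orders: {1, 181}


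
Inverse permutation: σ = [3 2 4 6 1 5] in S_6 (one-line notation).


To find σ⁻¹, swap domain and range:
σ(1) = 3 → σ⁻¹(3) = 1
σ(2) = 2 → σ⁻¹(2) = 2
σ(3) = 4 → σ⁻¹(4) = 3
σ(4) = 6 → σ⁻¹(6) = 4
σ(5) = 1 → σ⁻¹(1) = 5
σ(6) = 5 → σ⁻¹(5) = 6

σ⁻¹ = [5 2 1 3 6 4]


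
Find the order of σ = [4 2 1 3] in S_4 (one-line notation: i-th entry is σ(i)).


Cycle decomposition: (1 4 3)
Cycle lengths: 3
Order = lcm(3) = 3

ord(σ) = 3


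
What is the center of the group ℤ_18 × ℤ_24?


Z(G) = {g ∈ G | gx = xg for all x ∈ G}
Direct product of abelian groups is abelian, so Z(G) = G

Z(ℤ_18 × ℤ_24) = ℤ_18 × ℤ_24


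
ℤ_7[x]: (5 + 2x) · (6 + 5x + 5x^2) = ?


Expand and collect like terms; reduce coefficients mod 7:
x^0: 5·6 = 30 ≡ 2 (mod 7)
x^1: 5·5 + 2·6 = 37 ≡ 2 (mod 7)
x^2: 5·5 + 2·5 = 35 ≡ 0 (mod 7)
x^3: 2·5 = 10 ≡ 3 (mod 7)
Result: 2 + 2x + 3x^3

f · g = 2 + 2x + 3x^3


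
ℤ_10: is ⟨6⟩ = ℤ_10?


g generates ℤ_n iff gcd(g, n) = 1
gcd(6, 10) = 2
Since gcd = 2 ≠ 1, ⟨6⟩ has order 5 < 10, so 6 is not a generator.

No, 6 does not generate ℤ_10


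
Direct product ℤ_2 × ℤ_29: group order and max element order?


|ℤ_2 × ℤ_29| = 2 × 29 = 58
Max element order = lcm(2,29) = 58
Cyclic? Yes (gcd=1)

|ℤ_2×ℤ_29| = 58, max element order = 58


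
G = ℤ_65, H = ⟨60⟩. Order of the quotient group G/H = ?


|⟨60⟩| = n / gcd(60, 65) = 65 / 5 = 13
H is normal (ℤ_65 is abelian).
|G/H| = |G| / |H| = 65 / 13 = 5

|G/H| = 5


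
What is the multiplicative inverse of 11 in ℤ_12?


Use the extended Euclidean algorithm to write 1 = 11·s + 12·t; then s mod 12 is the inverse.
Euclidean algorithm:
  11 = 0·12 + 11
  12 = 1·11 + 1
  11 = 11·1 + 0
gcd(11,12) = 1
Back-substitution gives: 11·(-1) + 12·(1) = 1
So 11⁻¹ ≡ -1 ≡ 11 (mod 12)
Check: 11 × 11 = 121 ≡ 1 (mod 12) ✓

11⁻¹ ≡ 11 (mod 12)


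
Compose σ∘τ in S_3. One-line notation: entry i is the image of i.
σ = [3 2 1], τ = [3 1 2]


σ∘τ: apply τ first, then σ
1 →τ 3 →σ 1
2 →τ 1 →σ 3
3 →τ 2 →σ 2

σ∘τ = [1 3 2]


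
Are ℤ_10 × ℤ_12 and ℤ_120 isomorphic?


Comparing ℤ_10 × ℤ_12 and ℤ_120:
gcd(10,12) = 2 ≠ 1. Max element order in ℤ_10×ℤ_12 is lcm(10,12) = 60 < 120, so it has no element of order 120

No, ℤ_10 × ℤ_12 ≇ ℤ_120


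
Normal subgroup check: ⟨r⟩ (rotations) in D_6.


H = ⟨r⟩ (rotations) in D_6
The rotation subgroup ⟨r⟩ has index 2 in D_6, so it is normal

Yes, normal subgroup


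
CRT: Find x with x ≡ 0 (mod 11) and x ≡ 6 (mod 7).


m₁ = 11, m₂ = 7, gcd = 1, so CRT applies. M = m₁·m₂ = 77
Let M₁ = M/m₁ = 7, M₂ = M/m₂ = 11
Find y₁ ≡ M₁⁻¹ (mod m₁): 7⁻¹ ≡ 8 (mod 11)
Find y₂ ≡ M₂⁻¹ (mod m₂): 11⁻¹ ≡ 2 (mod 7)
x = a₁·M₁·y₁ + a₂·M₂·y₂ = 0·7·8 + 6·11·2 = 132
Reduce mod 77: x ≡ 55
Check: 55 mod 11 = 0 ✓, 55 mod 7 = 6 ✓

x ≡ 55 (mod 77)


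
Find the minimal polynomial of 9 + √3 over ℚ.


Let α = 9 + √3. Then α - 9 = √3, so (α - 9)² = 3, giving α² - 18α + 78 = 0. Degree 2 and α ∉ ℚ, so this is the minimal polynomial.

Minimal polynomial: x² - 18x + 78


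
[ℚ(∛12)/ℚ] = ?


∛12 has minimal polynomial x³ - 12 (irreducible over ℚ since 12 is not a perfect cube)

[ℚ(∛12)/ℚ] = 3


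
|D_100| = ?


|D_n| = 2n (n rotations and n reflections)
|D_100| = 2×100 = 200

|D_100| = 200


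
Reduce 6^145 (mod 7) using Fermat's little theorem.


Fermat's little theorem: if p is prime and gcd(a,p)=1, then a^(p-1) ≡ 1 (mod p)
p = 7 is prime, gcd(6,7) = 1
Reduce exponent: 145 mod 6 = 1
So 6^145 ≡ 6^1 (mod 7)
6^1 mod 7 = 6

6^145 ≡ 6 (mod 7)


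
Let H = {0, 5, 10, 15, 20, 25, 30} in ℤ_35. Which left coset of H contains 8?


8 + H = {8 + h (mod 35) : h ∈ H}
8+0=8, 8+5=13, 8+10=18, 8+15=23, 8+20=28, 8+25=33, 8+30=3
8 + H = {3, 8, 13, 18, 23, 28, 33} = 3 + H

8 + H = {3, 8, 13, 18, 23, 28, 33}


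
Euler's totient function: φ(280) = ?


Factor n: 280 = 2^3 × 5 × 7
φ(n) = n · ∏(1 - 1/p) over distinct primes p | n
φ(280) = 280 · (1 - 1/2) · (1 - 1/5) · (1 - 1/7) = 96

φ(280) = 96


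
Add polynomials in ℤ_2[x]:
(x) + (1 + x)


Add coefficients mod 2:
x^0: 0 + 1 = 1 (mod 2)
x^1: 1 + 1 = 0 (mod 2)
Result: 1

f + g = 1


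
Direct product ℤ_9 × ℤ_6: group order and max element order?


|ℤ_9 × ℤ_6| = 9 × 6 = 54
Max element order = lcm(9,6) = 18
Cyclic? No (gcd=3)

|ℤ_9×ℤ_6| = 54, max element order = 18


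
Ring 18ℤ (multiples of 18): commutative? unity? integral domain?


18ℤ is a commutative ring under +,× but has no multiplicative identity (1 ∉ 18ℤ); it has no zero divisors, but without unity it is not an integral domain
Commutative: Yes
Integral domain: No
Has unity: No

18ℤ (multiples of 18): Commutative=Yes, Unity=No


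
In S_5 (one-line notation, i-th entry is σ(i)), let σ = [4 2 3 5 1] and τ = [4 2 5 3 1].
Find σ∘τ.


σ∘τ: apply τ first, then σ
1 →τ 4 →σ 5
2 →τ 2 →σ 2
3 →τ 5 →σ 1
4 →τ 3 →σ 3
5 →τ 1 →σ 4

σ∘τ = [5 2 1 3 4]


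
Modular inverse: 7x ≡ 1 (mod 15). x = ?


Use the extended Euclidean algorithm to write 1 = 7·s + 15·t; then s mod 15 is the inverse.
Euclidean algorithm:
  7 = 0·15 + 7
  15 = 2·7 + 1
  7 = 7·1 + 0
gcd(7,15) = 1
Back-substitution gives: 7·(-2) + 15·(1) = 1
So 7⁻¹ ≡ -2 ≡ 13 (mod 15)
Check: 7 × 13 = 91 ≡ 1 (mod 15) ✓

7⁻¹ ≡ 13 (mod 15)


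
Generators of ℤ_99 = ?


g generates ℤ_n iff gcd(g,n) = 1
Prime factors of 99: 3, 11
Generators are g ∈ {1,...,98} not divisible by any of these primes.
Generators: {1, 2, 4, 5, 7, 8, 10, 13, 14, 16, 17, 19, 20, 23, 25, 26, 28, 29, 31, 32, 34, 35, 37, 38, 40, 41, 43, 46, 47, 49, 50, 52, 53, 56, 58, 59, 61, 62, 64, 65, 67, 68, 70, 71, 73, 74, 76, 79, 80, 82, 83, 85, 86, 89, 91, 92, 94, 95, 97, 98}
Number of generators = φ(99) = 60

Generators of ℤ_99 = {1, 2, 4, 5, 7, 8, 10, 13, 14, 16, 17, 19, 20, 23, 25, 26, 28, 29, 31, 32, 34, 35, 37, 38, 40, 41, 43, 46, 47, 49, 50, 52, 53, 56, 58, 59, 61, 62, 64, 65, 67, 68, 70, 71, 73, 74, 76, 79, 80, 82, 83, 85, 86, 89, 91, 92, 94, 95, 97, 98}


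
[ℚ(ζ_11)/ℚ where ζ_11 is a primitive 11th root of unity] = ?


[ℚ(ζ_n):ℚ] = deg Φ_n(x) = φ(n). Here φ(11) = 10

[ℚ(ζ_11)/ℚ where ζ_11 is a primitive 11th root of unity] = 10


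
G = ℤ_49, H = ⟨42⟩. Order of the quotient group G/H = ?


|⟨42⟩| = n / gcd(42, 49) = 49 / 7 = 7
H is normal (ℤ_49 is abelian).
|G/H| = |G| / |H| = 49 / 7 = 7

|G/H| = 7


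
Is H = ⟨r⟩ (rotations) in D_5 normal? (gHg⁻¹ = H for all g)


H = ⟨r⟩ (rotations) in D_5
The rotation subgroup ⟨r⟩ has index 2 in D_5, so it is normal

Yes, normal subgroup


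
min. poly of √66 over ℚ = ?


√66 satisfies x² - 66 = 0, irreducible over ℚ since 66 is squarefree

Minimal polynomial: x² - 66


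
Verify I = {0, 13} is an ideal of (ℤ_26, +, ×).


Check ideal conditions for I = {0, 13} in ℤ_26:
(1) I is an additive subgroup? Yes
(2) For r ∈ ℤ_26 and a ∈ I: r·a ∈ I? Yes

Yes, I is an ideal of ℤ_26


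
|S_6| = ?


|S_n| = n! (number of permutations of n symbols)
|S_6| = 6! = 720

|S_6| = 720


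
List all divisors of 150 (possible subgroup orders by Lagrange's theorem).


Lagrange's theorem: |H| divides |G|
|G| = 150
Divisors of 150: 1, 2, 3, 5, 6, 10, 15, 25, 30, 50, 75, 150

Possible subgroup orders: {1, 2, 3, 5, 6, 10, 15, 25, 30, 50, 75, 150}


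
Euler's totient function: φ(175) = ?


Factor n: 175 = 5^2 × 7
φ(n) = n · ∏(1 - 1/p) over distinct primes p | n
φ(175) = 175 · (1 - 1/5) · (1 - 1/7) = 120

φ(175) = 120


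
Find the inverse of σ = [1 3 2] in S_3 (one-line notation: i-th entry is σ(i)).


To find σ⁻¹, swap domain and range:
σ(1) = 1 → σ⁻¹(1) = 1
σ(2) = 3 → σ⁻¹(3) = 2
σ(3) = 2 → σ⁻¹(2) = 3

σ⁻¹ = [1 3 2]


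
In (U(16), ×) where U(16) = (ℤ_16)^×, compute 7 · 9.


Operation: multiplication mod 16
7 · 9 = (a × b) mod 16 with a = 7, b = 9

7 · 9 = 15


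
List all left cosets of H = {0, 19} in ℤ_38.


H = {0, 19}, |H| = 2
Number of cosets = |G|/|H| = 38/2 = 19
0 + H = {0, 19}
1 + H = {1, 20}
2 + H = {2, 21}
3 + H = {3, 22}
4 + H = {4, 23}
5 + H = {5, 24}
6 + H = {6, 25}
7 + H = {7, 26}
8 + H = {8, 27}
9 + H = {9, 28}
10 + H = {10, 29}
11 + H = {11, 30}
12 + H = {12, 31}
13 + H = {13, 32}
14 + H = {14, 33}
15 + H = {15, 34}
16 + H = {16, 35}
17 + H = {17, 36}
18 + H = {18, 37}

Cosets: 0+H={0,19}; 1+H={1,20}; 2+H={2,21}; 3+H={3,22}; 4+H={4,23}; 5+H={5,24}; 6+H={6,25}; 7+H={7,26}; 8+H={8,27}; 9+H={9,28}; 10+H={10,29}; 11+H={11,30}; 12+H={12,31}; 13+H={13,32}; 14+H={14,33}; 15+H={15,34}; 16+H={16,35}; 17+H={17,36}; 18+H={18,37}


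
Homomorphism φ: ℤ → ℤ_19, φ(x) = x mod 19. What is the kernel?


Kernel = preimage of identity
ker(φ) = {x ∈ ℤ : x ≡ 0 (mod 19)} = 19ℤ = {0, ±19, ±38, ...}

ker(φ) = 19ℤ


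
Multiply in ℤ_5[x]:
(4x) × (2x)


Expand and collect like terms; reduce coefficients mod 5:
x^0: 0·0 = 0 ≡ 0 (mod 5)
x^1: 0·2 + 4·0 = 0 ≡ 0 (mod 5)
x^2: 4·2 = 8 ≡ 3 (mod 5)
Result: 3x^2

f · g = 3x^2


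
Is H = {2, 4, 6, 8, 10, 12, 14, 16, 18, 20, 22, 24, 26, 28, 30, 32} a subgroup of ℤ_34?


Subgroup test for H = {2, 4, 6, 8, 10, 12, 14, 16, 18, 20, 22, 24, 26, 28, 30, 32} in (ℤ_34, +):
(1) 0 ∈ H? No
(2) Closure: for all a,b ∈ H, (a+b) mod 34 ∈ H? No  [counterexample: 2 + 32 = 0 ∉ H]
(3) Inverses: for all a ∈ H, -a mod 34 ∈ H? Yes

No, H is not a subgroup of ℤ_34


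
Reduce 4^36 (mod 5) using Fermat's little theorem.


Fermat's little theorem: if p is prime and gcd(a,p)=1, then a^(p-1) ≡ 1 (mod p)
p = 5 is prime, gcd(4,5) = 1
Reduce exponent: 36 mod 4 = 0
So 4^36 ≡ 4^0 (mod 5)
4^0 = 1

4^36 ≡ 1 (mod 5)


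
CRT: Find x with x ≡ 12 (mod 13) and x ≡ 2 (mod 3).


m₁ = 13, m₂ = 3, gcd = 1, so CRT applies. M = m₁·m₂ = 39
Let M₁ = M/m₁ = 3, M₂ = M/m₂ = 13
Find y₁ ≡ M₁⁻¹ (mod m₁): 3⁻¹ ≡ 9 (mod 13)
Find y₂ ≡ M₂⁻¹ (mod m₂): 13⁻¹ ≡ 1 (mod 3)
x = a₁·M₁·y₁ + a₂·M₂·y₂ = 12·3·9 + 2·13·1 = 350
Reduce mod 39: x ≡ 38
Check: 38 mod 13 = 12 ✓, 38 mod 3 = 2 ✓

x ≡ 38 (mod 39)


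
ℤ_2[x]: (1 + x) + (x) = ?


Add coefficients mod 2:
x^0: 1 + 0 = 1 (mod 2)
x^1: 1 + 1 = 0 (mod 2)
Result: 1

f + g = 1


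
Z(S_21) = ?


Z(G) = {g ∈ G | gx = xg for all x ∈ G}
S_n is non-abelian for n ≥ 3; Z(S_21) is trivial

Z(S_21) = {e}


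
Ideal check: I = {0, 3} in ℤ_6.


Check ideal conditions for I = {0, 3} in ℤ_6:
(1) I is an additive subgroup? Yes
(2) For r ∈ ℤ_6 and a ∈ I: r·a ∈ I? Yes

Yes, I is an ideal of ℤ_6


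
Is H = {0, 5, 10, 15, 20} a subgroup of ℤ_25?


Subgroup test for H = {0, 5, 10, 15, 20} in (ℤ_25, +):
(1) 0 ∈ H? Yes
(2) Closure: for all a,b ∈ H, (a+b) mod 25 ∈ H? Yes
(3) Inverses: for all a ∈ H, -a mod 25 ∈ H? Yes

Yes, H is a subgroup of ℤ_25


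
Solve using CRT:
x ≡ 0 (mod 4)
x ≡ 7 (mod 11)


m₁ = 4, m₂ = 11, gcd = 1, so CRT applies. M = m₁·m₂ = 44
Let M₁ = M/m₁ = 11, M₂ = M/m₂ = 4
Find y₁ ≡ M₁⁻¹ (mod m₁): 11⁻¹ ≡ 3 (mod 4)
Find y₂ ≡ M₂⁻¹ (mod m₂): 4⁻¹ ≡ 3 (mod 11)
x = a₁·M₁·y₁ + a₂·M₂·y₂ = 0·11·3 + 7·4·3 = 84
Reduce mod 44: x ≡ 40
Check: 40 mod 4 = 0 ✓, 40 mod 11 = 7 ✓

x ≡ 40 (mod 44)


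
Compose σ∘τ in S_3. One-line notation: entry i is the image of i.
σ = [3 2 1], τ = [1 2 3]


σ∘τ: apply τ first, then σ
1 →τ 1 →σ 3
2 →τ 2 →σ 2
3 →τ 3 →σ 1

σ∘τ = [3 2 1]


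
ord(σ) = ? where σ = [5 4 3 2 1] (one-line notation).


Cycle decomposition: (1 5) (2 4)
Cycle lengths: 2, 2
Order = lcm(2, 2) = 2

ord(σ) = 2


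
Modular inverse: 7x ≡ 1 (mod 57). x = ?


Use the extended Euclidean algorithm to write 1 = 7·s + 57·t; then s mod 57 is the inverse.
Euclidean algorithm:
  7 = 0·57 + 7
  57 = 8·7 + 1
  7 = 7·1 + 0
gcd(7,57) = 1
Back-substitution gives: 7·(-8) + 57·(1) = 1
So 7⁻¹ ≡ -8 ≡ 49 (mod 57)
Check: 7 × 49 = 343 ≡ 1 (mod 57) ✓

7⁻¹ ≡ 49 (mod 57)


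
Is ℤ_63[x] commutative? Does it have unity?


ℤ_63 has zero divisors (3·21 ≡ 0), and these lift to constant zero divisors in ℤ_63[x]; so not an integral domain
Commutative: Yes
Integral domain: No
Has unity: Yes

ℤ_63[x]: Commutative=Yes, Unity=Yes


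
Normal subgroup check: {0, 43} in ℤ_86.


H = {0, 43} in ℤ_86
ℤ_86 is abelian; every subgroup of an abelian group is normal

Yes, normal subgroup


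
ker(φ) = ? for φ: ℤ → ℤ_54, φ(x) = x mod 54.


Kernel = preimage of identity
ker(φ) = {x ∈ ℤ : x ≡ 0 (mod 54)} = 54ℤ = {0, ±54, ±108, ...}

ker(φ) = 54ℤ


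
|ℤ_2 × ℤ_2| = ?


|A × B| = |A| · |B|
|ℤ_2 × ℤ_2| = 2 × 2 = 4

|ℤ_2 × ℤ_2| = 4


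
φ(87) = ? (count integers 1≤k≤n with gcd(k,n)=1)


Factor n: 87 = 3 × 29
φ(n) = n · ∏(1 - 1/p) over distinct primes p | n
φ(87) = 87 · (1 - 1/3) · (1 - 1/29) = 56

φ(87) = 56


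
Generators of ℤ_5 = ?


g generates ℤ_n iff gcd(g,n) = 1
Checking each g ∈ {1,...,4}:
gcd(1,5) = 1
gcd(2,5) = 1
gcd(3,5) = 1
gcd(4,5) = 1
Generators: {1, 2, 3, 4}
Number of generators = φ(5) = 4

Generators of ℤ_5 = {1, 2, 3, 4}


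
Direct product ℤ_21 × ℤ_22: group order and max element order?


|ℤ_21 × ℤ_22| = 21 × 22 = 462
Max element order = lcm(21,22) = 462
Cyclic? Yes (gcd=1)

|ℤ_21×ℤ_22| = 462, max element order = 462


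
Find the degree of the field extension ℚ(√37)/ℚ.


√37 has minimal polynomial x² - 37 (irreducible over ℚ since 37 is squarefree)

[ℚ(√37)/ℚ] = 2


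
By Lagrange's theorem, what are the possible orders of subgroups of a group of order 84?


Lagrange's theorem: |H| divides |G|
|G| = 84
Divisors of 84: 1, 2, 3, 4, 6, 7, 12, 14, 21, 28, 42, 84

Possible subgroup orders: {1, 2, 3, 4, 6, 7, 12, 14, 21, 28, 42, 84}


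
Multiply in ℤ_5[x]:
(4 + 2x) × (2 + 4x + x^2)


Expand and collect like terms; reduce coefficients mod 5:
x^0: 4·2 = 8 ≡ 3 (mod 5)
x^1: 4·4 + 2·2 = 20 ≡ 0 (mod 5)
x^2: 4·1 + 2·4 = 12 ≡ 2 (mod 5)
x^3: 2·1 = 2 ≡ 2 (mod 5)
Result: 3 + 2x^2 + 2x^3

f · g = 3 + 2x^2 + 2x^3


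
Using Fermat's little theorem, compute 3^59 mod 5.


Fermat's little theorem: if p is prime and gcd(a,p)=1, then a^(p-1) ≡ 1 (mod p)
p = 5 is prime, gcd(3,5) = 1
Reduce exponent: 59 mod 4 = 3
So 3^59 ≡ 3^3 (mod 5)
3^3 mod 5 = 2

3^59 ≡ 2 (mod 5)


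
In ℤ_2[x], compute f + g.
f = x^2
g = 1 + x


Add coefficients mod 2:
x^0: 0 + 1 = 1 (mod 2)
x^1: 0 + 1 = 1 (mod 2)
x^2: 1 + 0 = 1 (mod 2)
Result: 1 + x + x^2

f + g = 1 + x + x^2


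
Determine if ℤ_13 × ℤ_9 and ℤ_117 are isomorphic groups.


Comparing ℤ_13 × ℤ_9 and ℤ_117:
gcd(13,9) = 1, so ℤ_13 × ℤ_9 ≅ ℤ_117 (CRT)

Yes, ℤ_13 × ℤ_9 ≅ ℤ_117


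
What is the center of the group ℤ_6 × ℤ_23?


Z(G) = {g ∈ G | gx = xg for all x ∈ G}
Direct product of abelian groups is abelian, so Z(G) = G

Z(ℤ_6 × ℤ_23) = ℤ_6 × ℤ_23


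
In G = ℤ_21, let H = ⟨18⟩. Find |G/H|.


|⟨18⟩| = n / gcd(18, 21) = 21 / 3 = 7
H is normal (ℤ_21 is abelian).
|G/H| = |G| / |H| = 21 / 7 = 3

|G/H| = 3


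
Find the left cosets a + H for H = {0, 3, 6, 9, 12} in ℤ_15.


H = {0, 3, 6, 9, 12}, |H| = 5
Number of cosets = |G|/|H| = 15/5 = 3
0 + H = {0, 3, 6, 9, 12}
1 + H = {1, 4, 7, 10, 13}
2 + H = {2, 5, 8, 11, 14}

Cosets: 0+H={0,3,6,9,12}; 1+H={1,4,7,10,13}; 2+H={2,5,8,11,14}


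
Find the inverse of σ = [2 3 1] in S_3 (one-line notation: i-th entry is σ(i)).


To find σ⁻¹, swap domain and range:
σ(1) = 2 → σ⁻¹(2) = 1
σ(2) = 3 → σ⁻¹(3) = 2
σ(3) = 1 → σ⁻¹(1) = 3

σ⁻¹ = [3 1 2]


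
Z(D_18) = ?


Z(G) = {g ∈ G | gx = xg for all x ∈ G}
For even n, Z(D_n) = {e, r^(n/2)}: the 180° rotation r^9 commutes with every reflection and rotation

Z(D_18) = {e, r^9}


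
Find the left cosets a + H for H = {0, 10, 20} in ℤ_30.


H = {0, 10, 20}, |H| = 3
Number of cosets = |G|/|H| = 30/3 = 10
0 + H = {0, 10, 20}
1 + H = {1, 11, 21}
2 + H = {2, 12, 22}
3 + H = {3, 13, 23}
4 + H = {4, 14, 24}
5 + H = {5, 15, 25}
6 + H = {6, 16, 26}
7 + H = {7, 17, 27}
8 + H = {8, 18, 28}
9 + H = {9, 19, 29}

Cosets: 0+H={0,10,20}; 1+H={1,11,21}; 2+H={2,12,22}; 3+H={3,13,23}; 4+H={4,14,24}; 5+H={5,15,25}; 6+H={6,16,26}; 7+H={7,17,27}; 8+H={8,18,28}; 9+H={9,19,29}


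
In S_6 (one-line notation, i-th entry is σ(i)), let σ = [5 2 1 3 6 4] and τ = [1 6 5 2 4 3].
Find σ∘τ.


σ∘τ: apply τ first, then σ
1 →τ 1 →σ 5
2 →τ 6 →σ 4
3 →τ 5 →σ 6
4 →τ 2 →σ 2
5 →τ 4 →σ 3
6 →τ 3 →σ 1

σ∘τ = [5 4 6 2 3 1]


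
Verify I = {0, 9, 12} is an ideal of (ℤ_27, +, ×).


Check ideal conditions for I = {0, 9, 12} in ℤ_27:
(1) I is an additive subgroup? No
(2) For r ∈ ℤ_27 and a ∈ I: r·a ∈ I? No  [counterexample: r=2, a=9, r·a mod 27 = 18 ∉ I]

No, I is not an ideal of ℤ_27


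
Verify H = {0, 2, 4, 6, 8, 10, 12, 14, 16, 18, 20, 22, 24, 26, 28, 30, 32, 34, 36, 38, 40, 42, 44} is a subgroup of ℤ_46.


Subgroup test for H = {0, 2, 4, 6, 8, 10, 12, 14, 16, 18, 20, 22, 24, 26, 28, 30, 32, 34, 36, 38, 40, 42, 44} in (ℤ_46, +):
(1) 0 ∈ H? Yes
(2) Closure: for all a,b ∈ H, (a+b) mod 46 ∈ H? Yes
(3) Inverses: for all a ∈ H, -a mod 46 ∈ H? Yes

Yes, H is a subgroup of ℤ_46


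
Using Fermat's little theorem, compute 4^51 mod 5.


Fermat's little theorem: if p is prime and gcd(a,p)=1, then a^(p-1) ≡ 1 (mod p)
p = 5 is prime, gcd(4,5) = 1
Reduce exponent: 51 mod 4 = 3
So 4^51 ≡ 4^3 (mod 5)
4^3 mod 5 = 4

4^51 ≡ 4 (mod 5)
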